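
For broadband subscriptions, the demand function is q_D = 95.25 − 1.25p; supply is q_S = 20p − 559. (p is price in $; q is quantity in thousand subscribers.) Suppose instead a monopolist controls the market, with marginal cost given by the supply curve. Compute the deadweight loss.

$321.93 thousand

In inverse form: demand p = 76.2 − 0.8q, supply p = 27.95 + 0.05q.
Competitive equilibrium: 76.2 − 0.8q = 27.95 + 0.05q → q* = 56.7647, p* = 30.7882.
Marginal revenue: MR = 76.2 − 1.6q. Set MR = MC: 76.2 − 1.6q = 27.95 + 0.05q → q_m = 29.2424.
Price p_m = 76.2 − 0.8·29.2424 = 52.8061; MC(q_m) = 27.95 + 0.05·29.2424 = 29.4121.
Competitive q* = 56.7647, so Δq = 27.5223; wedge = 52.8061 − 29.4121 = 23.394.
The triangle = ½ × 27.5223 × 23.394 = $321.93 thousand.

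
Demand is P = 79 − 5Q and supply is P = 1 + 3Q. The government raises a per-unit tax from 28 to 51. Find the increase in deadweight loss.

Competitive equilibrium: 79 − 5Q = 1 + 3Q → Q* = 9.75, P* = 30.25.
For a per-unit tax t: ΔQ = t/8, so DWL = ½·t·(t/8) = t²/16.
At t = 28: DWL = 49. At t = 51: DWL = 162.563.
Increase = 162.563 − 49 = 113.56.

113.56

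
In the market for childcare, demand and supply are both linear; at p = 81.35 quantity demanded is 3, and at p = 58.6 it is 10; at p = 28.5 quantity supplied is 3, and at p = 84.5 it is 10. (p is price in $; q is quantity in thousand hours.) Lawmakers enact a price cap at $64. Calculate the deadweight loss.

$0.38 thousand

Demand slope = (58.6 − 81.35)/(10 − 3) = −3.25, so p = 91.1 − 3.25q.
Supply slope = (84.5 − 28.5)/(10 − 3) = 8, so p = 4.5 + 8q.
Competitive equilibrium: 91.1 − 3.25q = 4.5 + 8q → q* = 7.6978, p* = 66.0822.
At the ceiling p = 64, quantity supplied = (64 − 4.5)/8 = 7.4375.
Willingness to pay at q' = 7.4375: 91.1 − 3.25·7.4375 = 66.9281.
Δq = 7.6978 − 7.4375 = 0.2603; wedge = 66.9281 − 64 = 2.9281.
DWL = ½ × 0.2603 × 2.9281 = $0.38 thousand.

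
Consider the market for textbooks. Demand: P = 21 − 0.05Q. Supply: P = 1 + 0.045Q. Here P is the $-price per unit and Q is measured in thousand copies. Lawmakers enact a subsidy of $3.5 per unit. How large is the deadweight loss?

$64.47 thousand

Competitive equilibrium: 21 − 0.05Q = 1 + 0.045Q → Q* = 210.5263, P* = 10.4737.
The subsidy lowers effective supply by 3.5: P = 0.045Q − 2.5.
New quantity: 21 − 0.05Q = 0.045Q − 2.5 → Q' = 247.3684.
Overproduction ΔQ = 247.3684 − 210.5263 = 36.8421; wedge = subsidy = 3.5.
The triangle = ½ × 36.8421 × 3.5 = $64.47 thousand.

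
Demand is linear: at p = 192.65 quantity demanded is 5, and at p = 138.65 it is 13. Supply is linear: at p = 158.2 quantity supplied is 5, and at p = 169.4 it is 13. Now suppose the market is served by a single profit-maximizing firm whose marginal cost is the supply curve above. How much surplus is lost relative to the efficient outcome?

71.20

Demand slope = (138.65 − 192.65)/(13 − 5) = −6.75, so p = 226.4 − 6.75q.
Supply slope = (169.4 − 158.2)/(13 − 5) = 1.4, so p = 151.2 + 1.4q.
Competitive equilibrium: 226.4 − 6.75q = 151.2 + 1.4q → q* = 9.227, p* = 164.1178.
Marginal revenue: MR = 226.4 − 13.5q. Set MR = MC: 226.4 − 13.5q = 151.2 + 1.4q → q_m = 5.047.
Price p_m = 226.4 − 6.75·5.047 = 192.3328; MC(q_m) = 151.2 + 1.4·5.047 = 158.2658.
Competitive q* = 9.227, so Δq = 4.18; wedge = 192.3328 − 158.2658 = 34.067.
The triangle = ½ × 4.18 × 34.067 = 71.20.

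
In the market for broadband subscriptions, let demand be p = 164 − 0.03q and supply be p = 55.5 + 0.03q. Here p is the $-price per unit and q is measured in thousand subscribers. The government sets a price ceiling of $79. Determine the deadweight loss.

$31518.75 thousand

Competitive equilibrium: 164 − 0.03q = 55.5 + 0.03q → q* = 1808.3333, p* = 109.75.
At the ceiling p = 79, quantity supplied = (79 − 55.5)/0.03 = 783.3333.
Willingness to pay at q' = 783.3333: 164 − 0.03·783.3333 = 140.5.
Δq = 1808.3333 − 783.3333 = 1025; wedge = 140.5 − 79 = 61.5.
Welfare loss = ½ × 1025 × 61.5 = $31518.75 thousand.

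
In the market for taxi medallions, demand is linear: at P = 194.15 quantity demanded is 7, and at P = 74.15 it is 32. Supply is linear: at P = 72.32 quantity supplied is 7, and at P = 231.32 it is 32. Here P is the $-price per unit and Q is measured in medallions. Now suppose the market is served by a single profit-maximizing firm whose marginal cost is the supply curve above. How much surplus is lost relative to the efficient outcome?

$162.02

Demand slope = (74.15 − 194.15)/(32 − 7) = −4.8, so P = 227.75 − 4.8Q.
Supply slope = (231.32 − 72.32)/(32 − 7) = 6.36, so P = 27.8 + 6.36Q.
Competitive equilibrium: 227.75 − 4.8Q = 27.8 + 6.36Q → Q* = 17.9167, P* = 141.75.
Marginal revenue: MR = 227.75 − 9.6Q. Set MR = MC: 227.75 − 9.6Q = 27.8 + 6.36Q → Q_m = 12.5282.
Price P_m = 227.75 − 4.8·12.5282 = 167.6146; MC(Q_m) = 27.8 + 6.36·12.5282 = 107.4794.
Competitive Q* = 17.9167, so ΔQ = 5.3885; wedge = 167.6146 − 107.4794 = 60.1352.
Welfare loss = ½ × 5.3885 × 60.1352 = $162.02.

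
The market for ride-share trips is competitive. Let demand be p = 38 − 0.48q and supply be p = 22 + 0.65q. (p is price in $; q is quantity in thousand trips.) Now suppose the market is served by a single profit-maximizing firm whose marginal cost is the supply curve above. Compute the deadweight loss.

Competitive equilibrium: 38 − 0.48q = 22 + 0.65q → q* = 14.1593, p* = 31.2035.
Marginal revenue: MR = 38 − 0.96q. Set MR = MC: 38 − 0.96q = 22 + 0.65q → q_m = 9.9379.
Price p_m = 38 − 0.48·9.9379 = 33.2298; MC(q_m) = 22 + 0.65·9.9379 = 28.4596.
Competitive q* = 14.1593, so Δq = 4.2214; wedge = 33.2298 − 28.4596 = 4.7702.
The triangle = ½ × 4.2214 × 4.7702 = $10.07 thousand.

$10.07 thousand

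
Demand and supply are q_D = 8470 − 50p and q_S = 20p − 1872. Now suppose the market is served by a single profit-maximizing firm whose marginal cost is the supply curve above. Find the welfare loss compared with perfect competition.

In inverse form: demand p = 169.4 − 0.02q, supply p = 93.6 + 0.05q.
Competitive equilibrium: 169.4 − 0.02q = 93.6 + 0.05q → q* = 1082.85714, p* = 147.74286.
Marginal revenue: MR = 169.4 − 0.04q. Set MR = MC: 169.4 − 0.04q = 93.6 + 0.05q → q_m = 842.22222.
Price p_m = 169.4 − 0.02·842.22222 = 152.55556; MC(q_m) = 93.6 + 0.05·842.22222 = 135.71111.
Competitive q* = 1082.85714, so Δq = 240.63492; wedge = 152.55556 − 135.71111 = 16.84445.
DWL = ½ × 240.63492 × 16.84445 = 2026.68.

2026.68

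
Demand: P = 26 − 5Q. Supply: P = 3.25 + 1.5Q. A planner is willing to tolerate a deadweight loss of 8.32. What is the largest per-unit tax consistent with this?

Competitive equilibrium: 26 − 5Q = 3.25 + 1.5Q → Q* = 3.5, P* = 8.5.
A tax t gives ΔQ = t/6.5 and wedge t, so DWL = t²/13.
t²/13 = 8.32 → t² = 108.16 → t = 10.4.

10.4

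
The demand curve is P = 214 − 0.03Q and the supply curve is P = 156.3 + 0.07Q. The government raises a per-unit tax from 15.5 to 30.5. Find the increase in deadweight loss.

Competitive equilibrium: 214 − 0.03Q = 156.3 + 0.07Q → Q* = 577, P* = 196.69.
For a per-unit tax t: ΔQ = t/0.1, so DWL = ½·t·(t/0.1) = t²/0.2.
At t = 15.5: DWL = 1201.25. At t = 30.5: DWL = 4651.25.
Increase = 4651.25 − 1201.25 = 3450.

3450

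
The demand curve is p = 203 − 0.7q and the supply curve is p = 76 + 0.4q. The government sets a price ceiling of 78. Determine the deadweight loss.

6710.11

Competitive equilibrium: 203 − 0.7q = 76 + 0.4q → q* = 115.4545, p* = 122.1818.
At the ceiling p = 78, quantity supplied = (78 − 76)/0.4 = 5.
Willingness to pay at q' = 5: 203 − 0.7·5 = 199.5.
Δq = 115.4545 − 5 = 110.4545; wedge = 199.5 − 78 = 121.5.
Deadweight loss = ½ × 110.4545 × 121.5 = 6710.11.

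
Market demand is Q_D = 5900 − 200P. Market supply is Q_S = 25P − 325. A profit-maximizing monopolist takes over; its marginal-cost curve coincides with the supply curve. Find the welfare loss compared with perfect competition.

In inverse form: demand P = 29.5 − 0.005Q, supply P = 13 + 0.04Q.
Competitive equilibrium: 29.5 − 0.005Q = 13 + 0.04Q → Q* = 366.6667, P* = 27.6667.
Marginal revenue: MR = 29.5 − 0.01Q. Set MR = MC: 29.5 − 0.01Q = 13 + 0.04Q → Q_m = 330.
Price P_m = 29.5 − 0.005·330 = 27.85; MC(Q_m) = 13 + 0.04·330 = 26.2.
Competitive Q* = 366.6667, so ΔQ = 36.6667; wedge = 27.85 − 26.2 = 1.65.
DWL = ½ × 36.6667 × 1.65 = 30.25.

30.25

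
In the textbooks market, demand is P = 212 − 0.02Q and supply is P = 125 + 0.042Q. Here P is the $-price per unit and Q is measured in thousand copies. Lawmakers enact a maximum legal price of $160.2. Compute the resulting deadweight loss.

Competitive equilibrium: 212 − 0.02Q = 125 + 0.042Q → Q* = 1403.2258, P* = 183.9355.
At the ceiling P = 160.2, quantity supplied = (160.2 − 125)/0.042 = 838.0952.
Willingness to pay at Q' = 838.0952: 212 − 0.02·838.0952 = 195.2381.
ΔQ = 1403.2258 − 838.0952 = 565.1306; wedge = 195.2381 − 160.2 = 35.0381.
Welfare loss = ½ × 565.1306 × 35.0381 = $9900.55 thousand.

$9900.55 thousand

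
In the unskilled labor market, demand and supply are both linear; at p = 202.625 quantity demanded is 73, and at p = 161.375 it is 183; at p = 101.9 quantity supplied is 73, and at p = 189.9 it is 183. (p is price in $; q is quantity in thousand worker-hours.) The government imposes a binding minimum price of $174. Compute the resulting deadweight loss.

Demand slope = (161.375 − 202.625)/(183 − 73) = −0.375, so p = 230 − 0.375q.
Supply slope = (189.9 − 101.9)/(183 − 73) = 0.8, so p = 43.5 + 0.8q.
Competitive equilibrium: 230 − 0.375q = 43.5 + 0.8q → q* = 158.7234, p* = 170.4787.
At the floor p = 174, quantity demanded = (230 − 174)/0.375 = 149.3333.
Sellers' marginal cost at q' = 149.3333: 43.5 + 0.8·149.3333 = 162.9666.
Δq = 158.7234 − 149.3333 = 9.3901; wedge = 174 − 162.9666 = 11.0334.
Welfare loss = ½ × 9.3901 × 11.0334 = $51.80 thousand.

$51.80 thousand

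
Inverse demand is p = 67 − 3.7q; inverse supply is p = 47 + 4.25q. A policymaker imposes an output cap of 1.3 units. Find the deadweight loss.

Competitive equilibrium: 67 − 3.7q = 47 + 4.25q → q* = 2.5157, p* = 57.6918.
At q = 1.3: demand price = 67 − 3.7·1.3 = 62.19; supply price = 47 + 4.25·1.3 = 52.525.
Δq = 2.5157 − 1.3 = 1.2157; wedge = 62.19 − 52.525 = 9.665.
DWL = ½ × 1.2157 × 9.665 = 5.87.

5.87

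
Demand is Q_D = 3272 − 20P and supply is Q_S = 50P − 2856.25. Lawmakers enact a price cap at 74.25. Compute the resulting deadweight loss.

In inverse form: demand P = 163.6 − 0.05Q, supply P = 57.125 + 0.02Q.
Competitive equilibrium: 163.6 − 0.05Q = 57.125 + 0.02Q → Q* = 1521.0714, P* = 87.5464.
At the ceiling P = 74.25, quantity supplied = (74.25 − 57.125)/0.02 = 856.25.
Willingness to pay at Q' = 856.25: 163.6 − 0.05·856.25 = 120.7875.
ΔQ = 1521.0714 − 856.25 = 664.8214; wedge = 120.7875 − 74.25 = 46.5375.
DWL = ½ × 664.8214 × 46.5375 = 15469.56.

15469.56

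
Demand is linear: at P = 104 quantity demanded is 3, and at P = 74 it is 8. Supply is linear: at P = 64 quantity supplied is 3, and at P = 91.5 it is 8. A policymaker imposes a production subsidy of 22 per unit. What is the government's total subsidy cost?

184.61

Demand slope = (74 − 104)/(8 − 3) = −6, so P = 122 − 6Q.
Supply slope = (91.5 − 64)/(8 − 3) = 5.5, so P = 47.5 + 5.5Q.
Competitive equilibrium: 122 − 6Q = 47.5 + 5.5Q → Q* = 6.4783, P* = 83.1304.
The subsidy lowers effective supply by 22: P = 25.5 + 5.5Q.
New quantity: 122 − 6Q = 25.5 + 5.5Q → Q' = 8.3913.
Total subsidy cost = 22 × 8.3913 = 184.61.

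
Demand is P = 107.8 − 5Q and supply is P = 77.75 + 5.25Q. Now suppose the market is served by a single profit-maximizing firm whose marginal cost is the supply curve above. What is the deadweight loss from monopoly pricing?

4.74

Competitive equilibrium: 107.8 − 5Q = 77.75 + 5.25Q → Q* = 2.9317, P* = 93.1415.
Marginal revenue: MR = 107.8 − 10Q. Set MR = MC: 107.8 − 10Q = 77.75 + 5.25Q → Q_m = 1.9705.
Price P_m = 107.8 − 5·1.9705 = 97.9475; MC(Q_m) = 77.75 + 5.25·1.9705 = 88.0951.
Competitive Q* = 2.9317, so ΔQ = 0.9612; wedge = 97.9475 − 88.0951 = 9.8524.
Welfare loss = ½ × 0.9612 × 9.8524 = 4.74.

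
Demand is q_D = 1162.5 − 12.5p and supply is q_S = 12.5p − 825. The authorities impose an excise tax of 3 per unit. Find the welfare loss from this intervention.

In inverse form: demand p = 93 − 0.08q, supply p = 66 + 0.08q.
Competitive equilibrium: 93 − 0.08q = 66 + 0.08q → q* = 168.75, p* = 79.5.
With the tax, the buyer price exceeds the seller price by 3: (93 − 0.08q) − (66 + 0.08q) = 3 → q' = 150.
Δq = 168.75 − 150 = 18.75; the wedge equals the tax, 3.
The triangle = ½ × 18.75 × 3 = 28.125.

28.125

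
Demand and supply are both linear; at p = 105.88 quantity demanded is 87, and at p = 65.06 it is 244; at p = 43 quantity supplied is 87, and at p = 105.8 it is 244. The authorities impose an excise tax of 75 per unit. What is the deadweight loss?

4261.36

Demand slope = (65.06 − 105.88)/(244 − 87) = −0.26, so p = 128.5 − 0.26q.
Supply slope = (105.8 − 43)/(244 − 87) = 0.4, so p = 8.2 + 0.4q.
Competitive equilibrium: 128.5 − 0.26q = 8.2 + 0.4q → q* = 182.2727, p* = 81.1091.
With the tax, the buyer price exceeds the seller price by 75: (128.5 − 0.26q) − (8.2 + 0.4q) = 75 → q' = 68.6364.
Δq = 182.2727 − 68.6364 = 113.6363; the wedge equals the tax, 75.
The triangle = ½ × 113.6363 × 75 = 4261.36.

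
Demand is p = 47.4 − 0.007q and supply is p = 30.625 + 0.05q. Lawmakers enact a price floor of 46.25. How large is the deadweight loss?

481.74

Competitive equilibrium: 47.4 − 0.007q = 30.625 + 0.05q → q* = 294.2982, p* = 45.3399.
At the floor p = 46.25, quantity demanded = (47.4 − 46.25)/0.007 = 164.2857.
Sellers' marginal cost at q' = 164.2857: 30.625 + 0.05·164.2857 = 38.8393.
Δq = 294.2982 − 164.2857 = 130.0125; wedge = 46.25 − 38.8393 = 7.4107.
DWL = ½ × 130.0125 × 7.4107 = 481.74.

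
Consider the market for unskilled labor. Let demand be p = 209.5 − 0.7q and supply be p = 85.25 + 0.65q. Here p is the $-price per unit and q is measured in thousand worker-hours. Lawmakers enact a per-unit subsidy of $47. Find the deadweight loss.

$818.15 thousand

Competitive equilibrium: 209.5 − 0.7q = 85.25 + 0.65q → q* = 92.037, p* = 145.0741.
The subsidy lowers effective supply by 47: p = 38.25 + 0.65q.
New quantity: 209.5 − 0.7q = 38.25 + 0.65q → q' = 126.8519.
Overproduction Δq = 126.8519 − 92.037 = 34.8149; wedge = subsidy = 47.
Deadweight loss = ½ × 34.8149 × 47 = $818.15 thousand.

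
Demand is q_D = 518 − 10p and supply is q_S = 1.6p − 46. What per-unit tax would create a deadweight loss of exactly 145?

In inverse form: demand p = 51.8 − 0.1q, supply p = 28.75 + 0.625q.
Competitive equilibrium: 51.8 − 0.1q = 28.75 + 0.625q → q* = 31.7931, p* = 48.6207.
A tax t gives Δq = t/0.725 and wedge t, so DWL = t²/1.45.
t²/1.45 = 145 → t² = 210.25 → t = 14.5.

14.5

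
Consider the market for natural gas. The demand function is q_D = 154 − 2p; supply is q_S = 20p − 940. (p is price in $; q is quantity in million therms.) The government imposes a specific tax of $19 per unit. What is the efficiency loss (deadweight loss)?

In inverse form: demand p = 77 − 0.5q, supply p = 47 + 0.05q.
Competitive equilibrium: 77 − 0.5q = 47 + 0.05q → q* = 54.5455, p* = 49.7273.
With the tax, the buyer price exceeds the seller price by 19: (77 − 0.5q) − (47 + 0.05q) = 19 → q' = 20.
Δq = 54.5455 − 20 = 34.5455; the wedge equals the tax, 19.
Welfare loss = ½ × 34.5455 × 19 = $328.18 million.

$328.18 million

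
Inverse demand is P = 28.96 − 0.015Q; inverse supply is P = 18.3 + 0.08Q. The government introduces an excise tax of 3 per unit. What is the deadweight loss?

47.37

Competitive equilibrium: 28.96 − 0.015Q = 18.3 + 0.08Q → Q* = 112.2105, P* = 27.2768.
With the tax, the buyer price exceeds the seller price by 3: (28.96 − 0.015Q) − (18.3 + 0.08Q) = 3 → Q' = 80.6316.
ΔQ = 112.2105 − 80.6316 = 31.5789; the wedge equals the tax, 3.
DWL = ½ × 31.5789 × 3 = 47.37.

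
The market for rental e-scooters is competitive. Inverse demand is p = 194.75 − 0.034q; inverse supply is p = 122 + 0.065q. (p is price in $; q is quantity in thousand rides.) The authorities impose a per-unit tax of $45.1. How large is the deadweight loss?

Competitive equilibrium: 194.75 − 0.034q = 122 + 0.065q → q* = 734.8485, p* = 169.7652.
With the tax, the buyer price exceeds the seller price by 45.1: (194.75 − 0.034q) − (122 + 0.065q) = 45.1 → q' = 279.2929.
Δq = 734.8485 − 279.2929 = 455.5556; the wedge equals the tax, 45.1.
Deadweight loss = ½ × 455.5556 × 45.1 = $10272.78 thousand.

$10272.78 thousand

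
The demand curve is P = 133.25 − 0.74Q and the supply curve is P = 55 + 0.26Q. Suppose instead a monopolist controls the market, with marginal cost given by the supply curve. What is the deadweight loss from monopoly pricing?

Competitive equilibrium: 133.25 − 0.74Q = 55 + 0.26Q → Q* = 78.25, P* = 75.345.
Marginal revenue: MR = 133.25 − 1.48Q. Set MR = MC: 133.25 − 1.48Q = 55 + 0.26Q → Q_m = 44.9713.
Price P_m = 133.25 − 0.74·44.9713 = 99.9712; MC(Q_m) = 55 + 0.26·44.9713 = 66.6925.
Competitive Q* = 78.25, so ΔQ = 33.2787; wedge = 99.9712 − 66.6925 = 33.2787.
DWL = ½ × 33.2787 × 33.2787 = 553.74.

553.74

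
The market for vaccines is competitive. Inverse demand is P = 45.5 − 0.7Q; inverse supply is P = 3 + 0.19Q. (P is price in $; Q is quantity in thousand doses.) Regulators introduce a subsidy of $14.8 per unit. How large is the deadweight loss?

$123.06 thousand

Competitive equilibrium: 45.5 − 0.7Q = 3 + 0.19Q → Q* = 47.7528, P* = 12.073.
The subsidy lowers effective supply by 14.8: P = 0.19Q − 11.8.
New quantity: 45.5 − 0.7Q = 0.19Q − 11.8 → Q' = 64.382.
Overproduction ΔQ = 64.382 − 47.7528 = 16.6292; wedge = subsidy = 14.8.
DWL = ½ × 16.6292 × 14.8 = $123.06 thousand.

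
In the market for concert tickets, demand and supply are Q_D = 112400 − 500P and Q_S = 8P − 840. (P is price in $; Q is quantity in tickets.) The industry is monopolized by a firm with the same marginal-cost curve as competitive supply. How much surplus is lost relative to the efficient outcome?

In inverse form: demand P = 224.8 − 0.002Q, supply P = 105 + 0.125Q.
Competitive equilibrium: 224.8 − 0.002Q = 105 + 0.125Q → Q* = 943.3071, P* = 222.9134.
Marginal revenue: MR = 224.8 − 0.004Q. Set MR = MC: 224.8 − 0.004Q = 105 + 0.125Q → Q_m = 928.6822.
Price P_m = 224.8 − 0.002·928.6822 = 222.9426; MC(Q_m) = 105 + 0.125·928.6822 = 221.0853.
Competitive Q* = 943.3071, so ΔQ = 14.6249; wedge = 222.9426 − 221.0853 = 1.8573.
The triangle = ½ × 14.6249 × 1.8573 = $13.58.

$13.58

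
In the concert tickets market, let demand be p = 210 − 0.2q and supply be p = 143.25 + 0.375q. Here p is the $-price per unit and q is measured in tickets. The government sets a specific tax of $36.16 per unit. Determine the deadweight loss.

$1137

Competitive equilibrium: 210 − 0.2q = 143.25 + 0.375q → q* = 116.087, p* = 186.7826.
With the tax, the buyer price exceeds the seller price by 36.16: (210 − 0.2q) − (143.25 + 0.375q) = 36.16 → q' = 53.2.
Δq = 116.087 − 53.2 = 62.887; the wedge equals the tax, 36.16.
The triangle = ½ × 62.887 × 36.16 = $1137.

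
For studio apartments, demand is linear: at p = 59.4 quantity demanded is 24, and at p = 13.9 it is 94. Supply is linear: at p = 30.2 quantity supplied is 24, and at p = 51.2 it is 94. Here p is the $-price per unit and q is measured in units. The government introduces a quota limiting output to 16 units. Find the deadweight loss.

$712.76

Demand slope = (13.9 − 59.4)/(94 − 24) = −0.65, so p = 75 − 0.65q.
Supply slope = (51.2 − 30.2)/(94 − 24) = 0.3, so p = 23 + 0.3q.
Competitive equilibrium: 75 − 0.65q = 23 + 0.3q → q* = 54.7368, p* = 39.4211.
At q = 16: demand price = 75 − 0.65·16 = 64.6; supply price = 23 + 0.3·16 = 27.8.
Δq = 54.7368 − 16 = 38.7368; wedge = 64.6 − 27.8 = 36.8.
Welfare loss = ½ × 38.7368 × 36.8 = $712.76.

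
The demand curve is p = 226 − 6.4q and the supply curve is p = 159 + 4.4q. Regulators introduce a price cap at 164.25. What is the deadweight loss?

Competitive equilibrium: 226 − 6.4q = 159 + 4.4q → q* = 6.2037, p* = 186.2963.
At the ceiling p = 164.25, quantity supplied = (164.25 − 159)/4.4 = 1.1932.
Willingness to pay at q' = 1.1932: 226 − 6.4·1.1932 = 218.3635.
Δq = 6.2037 − 1.1932 = 5.0105; wedge = 218.3635 − 164.25 = 54.1135.
Welfare loss = ½ × 5.0105 × 54.1135 = 135.57.

135.57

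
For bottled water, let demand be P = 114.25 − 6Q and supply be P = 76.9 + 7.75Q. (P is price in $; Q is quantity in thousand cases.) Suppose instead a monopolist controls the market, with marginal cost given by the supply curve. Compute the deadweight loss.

$4.68 thousand

Competitive equilibrium: 114.25 − 6Q = 76.9 + 7.75Q → Q* = 2.7164, P* = 97.9518.
Marginal revenue: MR = 114.25 − 12Q. Set MR = MC: 114.25 − 12Q = 76.9 + 7.75Q → Q_m = 1.8911.
Price P_m = 114.25 − 6·1.8911 = 102.9034; MC(Q_m) = 76.9 + 7.75·1.8911 = 91.556.
Competitive Q* = 2.7164, so ΔQ = 0.8253; wedge = 102.9034 − 91.556 = 11.3474.
Welfare loss = ½ × 0.8253 × 11.3474 = $4.68 thousand.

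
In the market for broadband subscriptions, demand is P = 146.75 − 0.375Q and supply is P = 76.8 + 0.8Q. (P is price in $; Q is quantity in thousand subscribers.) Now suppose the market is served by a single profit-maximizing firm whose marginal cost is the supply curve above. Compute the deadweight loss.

Competitive equilibrium: 146.75 − 0.375Q = 76.8 + 0.8Q → Q* = 59.5319, P* = 124.4255.
Marginal revenue: MR = 146.75 − 0.75Q. Set MR = MC: 146.75 − 0.75Q = 76.8 + 0.8Q → Q_m = 45.129.
Price P_m = 146.75 − 0.375·45.129 = 129.8266; MC(Q_m) = 76.8 + 0.8·45.129 = 112.9032.
Competitive Q* = 59.5319, so ΔQ = 14.4029; wedge = 129.8266 − 112.9032 = 16.9234.
Welfare loss = ½ × 14.4029 × 16.9234 = $121.87 thousand.

$121.87 thousand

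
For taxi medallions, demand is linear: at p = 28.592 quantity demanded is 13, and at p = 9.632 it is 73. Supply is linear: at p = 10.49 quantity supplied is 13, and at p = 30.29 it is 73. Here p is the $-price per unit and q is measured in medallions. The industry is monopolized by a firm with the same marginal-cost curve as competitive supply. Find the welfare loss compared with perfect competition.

Demand slope = (9.632 − 28.592)/(73 − 13) = −0.316, so p = 32.7 − 0.316q.
Supply slope = (30.29 − 10.49)/(73 − 13) = 0.33, so p = 6.2 + 0.33q.
Competitive equilibrium: 32.7 − 0.316q = 6.2 + 0.33q → q* = 41.0217, p* = 19.7372.
Marginal revenue: MR = 32.7 − 0.632q. Set MR = MC: 32.7 − 0.632q = 6.2 + 0.33q → q_m = 27.5468.
Price p_m = 32.7 − 0.316·27.5468 = 23.9952; MC(q_m) = 6.2 + 0.33·27.5468 = 15.2904.
Competitive q* = 41.0217, so Δq = 13.4749; wedge = 23.9952 − 15.2904 = 8.7048.
The triangle = ½ × 13.4749 × 8.7048 = $58.65.

$58.65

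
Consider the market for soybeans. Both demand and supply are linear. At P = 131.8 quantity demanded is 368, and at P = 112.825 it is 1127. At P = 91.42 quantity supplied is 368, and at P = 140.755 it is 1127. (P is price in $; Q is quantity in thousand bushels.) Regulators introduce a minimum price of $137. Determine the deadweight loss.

$19404.50 thousand

Demand slope = (112.825 − 131.8)/(1127 − 368) = −0.025, so P = 141 − 0.025Q.
Supply slope = (140.755 − 91.42)/(1127 − 368) = 0.065, so P = 67.5 + 0.065Q.
Competitive equilibrium: 141 − 0.025Q = 67.5 + 0.065Q → Q* = 816.6667, P* = 120.5833.
At the floor P = 137, quantity demanded = (141 − 137)/0.025 = 160.
Sellers' marginal cost at Q' = 160: 67.5 + 0.065·160 = 77.9.
ΔQ = 816.6667 − 160 = 656.6667; wedge = 137 − 77.9 = 59.1.
Deadweight loss = ½ × 656.6667 × 59.1 = $19404.50 thousand.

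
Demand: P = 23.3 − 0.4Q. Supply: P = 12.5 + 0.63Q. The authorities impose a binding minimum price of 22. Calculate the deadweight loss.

Competitive equilibrium: 23.3 − 0.4Q = 12.5 + 0.63Q → Q* = 10.4854, P* = 19.1058.
At the floor P = 22, quantity demanded = (23.3 − 22)/0.4 = 3.25.
Sellers' marginal cost at Q' = 3.25: 12.5 + 0.63·3.25 = 14.5475.
ΔQ = 10.4854 − 3.25 = 7.2354; wedge = 22 − 14.5475 = 7.4525.
DWL = ½ × 7.2354 × 7.4525 = 26.96.

26.96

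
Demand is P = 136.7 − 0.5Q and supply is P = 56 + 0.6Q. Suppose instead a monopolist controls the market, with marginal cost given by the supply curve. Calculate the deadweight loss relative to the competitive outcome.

Competitive equilibrium: 136.7 − 0.5Q = 56 + 0.6Q → Q* = 73.3636, P* = 100.0182.
Marginal revenue: MR = 136.7 − Q. Set MR = MC: 136.7 − Q = 56 + 0.6Q → Q_m = 50.4375.
Price P_m = 136.7 − 0.5·50.4375 = 111.4813; MC(Q_m) = 56 + 0.6·50.4375 = 86.2625.
Competitive Q* = 73.3636, so ΔQ = 22.9261; wedge = 111.4813 − 86.2625 = 25.2188.
Welfare loss = ½ × 22.9261 × 25.2188 = 289.08.

289.08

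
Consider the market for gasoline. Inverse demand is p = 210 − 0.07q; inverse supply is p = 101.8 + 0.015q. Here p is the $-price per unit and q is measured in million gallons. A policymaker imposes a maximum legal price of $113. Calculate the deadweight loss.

$11771.01 million

Competitive equilibrium: 210 − 0.07q = 101.8 + 0.015q → q* = 1272.94118, p* = 120.89412.
At the ceiling p = 113, quantity supplied = (113 − 101.8)/0.015 = 746.66667.
Willingness to pay at q' = 746.66667: 210 − 0.07·746.66667 = 157.73333.
Δq = 1272.94118 − 746.66667 = 526.27451; wedge = 157.73333 − 113 = 44.73333.
DWL = ½ × 526.27451 × 44.73333 = $11771.01 million.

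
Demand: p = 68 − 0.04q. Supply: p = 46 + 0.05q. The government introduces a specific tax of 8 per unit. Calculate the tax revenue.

Competitive equilibrium: 68 − 0.04q = 46 + 0.05q → q* = 244.4444, p* = 58.2222.
With the tax, the buyer price exceeds the seller price by 8: (68 − 0.04q) − (46 + 0.05q) = 8 → q' = 155.5556.
Tax revenue = 8 × 155.5556 = 1244.44.

1244.44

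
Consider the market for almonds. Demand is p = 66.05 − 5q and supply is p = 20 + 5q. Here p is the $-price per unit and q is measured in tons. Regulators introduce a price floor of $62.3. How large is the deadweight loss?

Competitive equilibrium: 66.05 − 5q = 20 + 5q → q* = 4.605, p* = 43.025.
At the floor p = 62.3, quantity demanded = (66.05 − 62.3)/5 = 0.75.
Sellers' marginal cost at q' = 0.75: 20 + 5·0.75 = 23.75.
Δq = 4.605 − 0.75 = 3.855; wedge = 62.3 − 23.75 = 38.55.
Deadweight loss = ½ × 3.855 × 38.55 = $74.31.

$74.31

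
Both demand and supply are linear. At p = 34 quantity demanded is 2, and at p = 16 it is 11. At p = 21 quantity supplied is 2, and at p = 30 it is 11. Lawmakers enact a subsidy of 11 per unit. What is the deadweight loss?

20.17

Demand slope = (16 − 34)/(11 − 2) = −2, so p = 38 − 2q.
Supply slope = (30 − 21)/(11 − 2) = 1, so p = 19 + q.
Competitive equilibrium: 38 − 2q = 19 + q → q* = 6.3333, p* = 25.3333.
The subsidy lowers effective supply by 11: p = 8 + q.
New quantity: 38 − 2q = 8 + q → q' = 10.
Overproduction Δq = 10 − 6.3333 = 3.6667; wedge = subsidy = 11.
DWL = ½ × 3.6667 × 11 = 20.17.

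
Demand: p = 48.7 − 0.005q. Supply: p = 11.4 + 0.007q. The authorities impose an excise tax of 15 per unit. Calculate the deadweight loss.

Competitive equilibrium: 48.7 − 0.005q = 11.4 + 0.007q → q* = 3108.3333, p* = 33.1583.
With the tax, the buyer price exceeds the seller price by 15: (48.7 − 0.005q) − (11.4 + 0.007q) = 15 → q' = 1858.3333.
Δq = 3108.3333 − 1858.3333 = 1250; the wedge equals the tax, 15.
Deadweight loss = ½ × 1250 × 15 = 9375.

9375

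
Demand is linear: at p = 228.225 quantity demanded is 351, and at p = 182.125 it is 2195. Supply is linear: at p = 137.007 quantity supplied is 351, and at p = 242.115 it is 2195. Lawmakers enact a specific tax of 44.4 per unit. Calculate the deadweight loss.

12020.49

Demand slope = (182.125 − 228.225)/(2195 − 351) = −0.025, so p = 237 − 0.025q.
Supply slope = (242.115 − 137.007)/(2195 − 351) = 0.057, so p = 117 + 0.057q.
Competitive equilibrium: 237 − 0.025q = 117 + 0.057q → q* = 1463.4146, p* = 200.4146.
With the tax, the buyer price exceeds the seller price by 44.4: (237 − 0.025q) − (117 + 0.057q) = 44.4 → q' = 921.9512.
Δq = 1463.4146 − 921.9512 = 541.4634; the wedge equals the tax, 44.4.
DWL = ½ × 541.4634 × 44.4 = 12020.49.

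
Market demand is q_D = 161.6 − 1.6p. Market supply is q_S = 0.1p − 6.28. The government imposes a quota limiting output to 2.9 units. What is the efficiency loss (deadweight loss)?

In inverse form: demand p = 101 − 0.625q, supply p = 62.8 + 10q.
Competitive equilibrium: 101 − 0.625q = 62.8 + 10q → q* = 3.5953, p* = 98.7529.
At q = 2.9: demand price = 101 − 0.625·2.9 = 99.1875; supply price = 62.8 + 10·2.9 = 91.8.
Δq = 3.5953 − 2.9 = 0.6953; wedge = 99.1875 − 91.8 = 7.3875.
Welfare loss = ½ × 0.6953 × 7.3875 = 2.57.

2.57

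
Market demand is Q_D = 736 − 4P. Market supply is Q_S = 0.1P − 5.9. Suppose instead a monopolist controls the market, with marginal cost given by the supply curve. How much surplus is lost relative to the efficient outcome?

In inverse form: demand P = 184 − 0.25Q, supply P = 59 + 10Q.
Competitive equilibrium: 184 − 0.25Q = 59 + 10Q → Q* = 12.1951, P* = 180.9512.
Marginal revenue: MR = 184 − 0.5Q. Set MR = MC: 184 − 0.5Q = 59 + 10Q → Q_m = 11.9048.
Price P_m = 184 − 0.25·11.9048 = 181.0238; MC(Q_m) = 59 + 10·11.9048 = 178.048.
Competitive Q* = 12.1951, so ΔQ = 0.2903; wedge = 181.0238 − 178.048 = 2.9758.
The triangle = ½ × 0.2903 × 2.9758 = 0.43.

0.43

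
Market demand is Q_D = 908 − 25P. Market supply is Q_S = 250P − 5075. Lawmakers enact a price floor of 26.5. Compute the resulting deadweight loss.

309.40

In inverse form: demand P = 36.32 − 0.04Q, supply P = 20.3 + 0.004Q.
Competitive equilibrium: 36.32 − 0.04Q = 20.3 + 0.004Q → Q* = 364.0909, P* = 21.7564.
At the floor P = 26.5, quantity demanded = (36.32 − 26.5)/0.04 = 245.5.
Sellers' marginal cost at Q' = 245.5: 20.3 + 0.004·245.5 = 21.282.
ΔQ = 364.0909 − 245.5 = 118.5909; wedge = 26.5 − 21.282 = 5.218.
Welfare loss = ½ × 118.5909 × 5.218 = 309.40.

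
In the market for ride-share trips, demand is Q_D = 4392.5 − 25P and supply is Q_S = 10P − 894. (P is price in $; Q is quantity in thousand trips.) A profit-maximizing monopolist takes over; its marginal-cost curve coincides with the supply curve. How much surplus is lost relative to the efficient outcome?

In inverse form: demand P = 175.7 − 0.04Q, supply P = 89.4 + 0.1Q.
Competitive equilibrium: 175.7 − 0.04Q = 89.4 + 0.1Q → Q* = 616.4286, P* = 151.0429.
Marginal revenue: MR = 175.7 − 0.08Q. Set MR = MC: 175.7 − 0.08Q = 89.4 + 0.1Q → Q_m = 479.4444.
Price P_m = 175.7 − 0.04·479.4444 = 156.5222; MC(Q_m) = 89.4 + 0.1·479.4444 = 137.3444.
Competitive Q* = 616.4286, so ΔQ = 136.9842; wedge = 156.5222 − 137.3444 = 19.1778.
The triangle = ½ × 136.9842 × 19.1778 = $1313.53 thousand.

$1313.53 thousand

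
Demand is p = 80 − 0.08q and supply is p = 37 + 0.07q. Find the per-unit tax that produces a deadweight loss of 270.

Competitive equilibrium: 80 − 0.08q = 37 + 0.07q → q* = 286.6667, p* = 57.0667.
A tax t gives Δq = t/0.15 and wedge t, so DWL = t²/0.3.
t²/0.3 = 270 → t² = 81 → t = 9.

9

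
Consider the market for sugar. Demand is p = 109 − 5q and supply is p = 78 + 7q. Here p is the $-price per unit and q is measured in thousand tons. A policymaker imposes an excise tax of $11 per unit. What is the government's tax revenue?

$18.33 thousand

Competitive equilibrium: 109 − 5q = 78 + 7q → q* = 2.5833, p* = 96.0833.
With the tax, the buyer price exceeds the seller price by 11: (109 − 5q) − (78 + 7q) = 11 → q' = 1.6667.
Tax revenue = 11 × 1.6667 = $18.33 thousand.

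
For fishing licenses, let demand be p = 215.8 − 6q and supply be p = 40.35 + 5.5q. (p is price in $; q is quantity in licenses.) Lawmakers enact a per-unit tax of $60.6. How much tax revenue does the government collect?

$605.21

Competitive equilibrium: 215.8 − 6q = 40.35 + 5.5q → q* = 15.2565, p* = 124.2609.
With the tax, the buyer price exceeds the seller price by 60.6: (215.8 − 6q) − (40.35 + 5.5q) = 60.6 → q' = 9.987.
Tax revenue = 60.6 × 9.987 = $605.21.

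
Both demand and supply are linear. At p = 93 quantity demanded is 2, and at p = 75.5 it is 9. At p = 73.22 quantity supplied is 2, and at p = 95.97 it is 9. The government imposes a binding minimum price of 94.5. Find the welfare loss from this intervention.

46.92

Demand slope = (75.5 − 93)/(9 − 2) = −2.5, so p = 98 − 2.5q.
Supply slope = (95.97 − 73.22)/(9 − 2) = 3.25, so p = 66.72 + 3.25q.
Competitive equilibrium: 98 − 2.5q = 66.72 + 3.25q → q* = 5.44, p* = 84.4.
At the floor p = 94.5, quantity demanded = (98 − 94.5)/2.5 = 1.4.
Sellers' marginal cost at q' = 1.4: 66.72 + 3.25·1.4 = 71.27.
Δq = 5.44 − 1.4 = 4.04; wedge = 94.5 − 71.27 = 23.23.
Deadweight loss = ½ × 4.04 × 23.23 = 46.92.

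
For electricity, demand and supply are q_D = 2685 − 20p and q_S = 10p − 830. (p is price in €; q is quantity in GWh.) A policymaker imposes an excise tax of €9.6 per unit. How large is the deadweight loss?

€307.20

In inverse form: demand p = 134.25 − 0.05q, supply p = 83 + 0.1q.
Competitive equilibrium: 134.25 − 0.05q = 83 + 0.1q → q* = 341.6667, p* = 117.1667.
With the tax, the buyer price exceeds the seller price by 9.6: (134.25 − 0.05q) − (83 + 0.1q) = 9.6 → q' = 277.6667.
Δq = 341.6667 − 277.6667 = 64; the wedge equals the tax, 9.6.
DWL = ½ × 64 × 9.6 = €307.20.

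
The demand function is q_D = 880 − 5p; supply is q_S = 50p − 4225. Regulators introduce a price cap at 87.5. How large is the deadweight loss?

In inverse form: demand p = 176 − 0.2q, supply p = 84.5 + 0.02q.
Competitive equilibrium: 176 − 0.2q = 84.5 + 0.02q → q* = 415.9091, p* = 92.8182.
At the ceiling p = 87.5, quantity supplied = (87.5 − 84.5)/0.02 = 150.
Willingness to pay at q' = 150: 176 − 0.2·150 = 146.
Δq = 415.9091 − 150 = 265.9091; wedge = 146 − 87.5 = 58.5.
Deadweight loss = ½ × 265.9091 × 58.5 = 7777.84.

7777.84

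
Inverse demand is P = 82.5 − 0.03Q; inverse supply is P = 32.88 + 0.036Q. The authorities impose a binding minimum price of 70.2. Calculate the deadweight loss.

Competitive equilibrium: 82.5 − 0.03Q = 32.88 + 0.036Q → Q* = 751.8182, P* = 59.9455.
At the floor P = 70.2, quantity demanded = (82.5 − 70.2)/0.03 = 410.
Sellers' marginal cost at Q' = 410: 32.88 + 0.036·410 = 47.64.
ΔQ = 751.8182 − 410 = 341.8182; wedge = 70.2 − 47.64 = 22.56.
Welfare loss = ½ × 341.8182 × 22.56 = 3855.71.

3855.71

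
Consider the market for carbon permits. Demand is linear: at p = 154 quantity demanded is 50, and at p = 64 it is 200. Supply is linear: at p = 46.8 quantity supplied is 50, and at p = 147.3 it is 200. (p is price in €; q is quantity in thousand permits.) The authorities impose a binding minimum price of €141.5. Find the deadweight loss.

Demand slope = (64 − 154)/(200 − 50) = −0.6, so p = 184 − 0.6q.
Supply slope = (147.3 − 46.8)/(200 − 50) = 0.67, so p = 13.3 + 0.67q.
Competitive equilibrium: 184 − 0.6q = 13.3 + 0.67q → q* = 134.4094, p* = 103.3543.
At the floor p = 141.5, quantity demanded = (184 − 141.5)/0.6 = 70.8333.
Sellers' marginal cost at q' = 70.8333: 13.3 + 0.67·70.8333 = 60.7583.
Δq = 134.4094 − 70.8333 = 63.5761; wedge = 141.5 − 60.7583 = 80.7417.
The triangle = ½ × 63.5761 × 80.7417 = €2566.62 thousand.

€2566.62 thousand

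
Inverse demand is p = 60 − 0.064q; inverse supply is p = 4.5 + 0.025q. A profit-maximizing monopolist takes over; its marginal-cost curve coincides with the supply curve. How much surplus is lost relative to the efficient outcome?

3027.91

Competitive equilibrium: 60 − 0.064q = 4.5 + 0.025q → q* = 623.5955, p* = 20.0899.
Marginal revenue: MR = 60 − 0.128q. Set MR = MC: 60 − 0.128q = 4.5 + 0.025q → q_m = 362.7451.
Price p_m = 60 − 0.064·362.7451 = 36.7843; MC(q_m) = 4.5 + 0.025·362.7451 = 13.5686.
Competitive q* = 623.5955, so Δq = 260.8504; wedge = 36.7843 − 13.5686 = 23.2157.
Welfare loss = ½ × 260.8504 × 23.2157 = 3027.91.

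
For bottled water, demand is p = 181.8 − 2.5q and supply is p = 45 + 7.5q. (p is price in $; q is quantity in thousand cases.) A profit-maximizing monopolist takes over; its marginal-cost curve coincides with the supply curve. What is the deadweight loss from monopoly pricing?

Competitive equilibrium: 181.8 − 2.5q = 45 + 7.5q → q* = 13.68, p* = 147.6.
Marginal revenue: MR = 181.8 − 5q. Set MR = MC: 181.8 − 5q = 45 + 7.5q → q_m = 10.944.
Price p_m = 181.8 − 2.5·10.944 = 154.44; MC(q_m) = 45 + 7.5·10.944 = 127.08.
Competitive q* = 13.68, so Δq = 2.736; wedge = 154.44 − 127.08 = 27.36.
DWL = ½ × 2.736 × 27.36 = $37.43 thousand.

$37.43 thousand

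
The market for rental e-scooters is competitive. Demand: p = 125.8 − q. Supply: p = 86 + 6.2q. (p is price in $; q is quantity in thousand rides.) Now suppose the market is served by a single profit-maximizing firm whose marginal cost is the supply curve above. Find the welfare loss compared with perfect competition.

$1.64 thousand

Competitive equilibrium: 125.8 − q = 86 + 6.2q → q* = 5.5278, p* = 120.2722.
Marginal revenue: MR = 125.8 − 2q. Set MR = MC: 125.8 − 2q = 86 + 6.2q → q_m = 4.8537.
Price p_m = 125.8 − 1·4.8537 = 120.9463; MC(q_m) = 86 + 6.2·4.8537 = 116.0929.
Competitive q* = 5.5278, so Δq = 0.6741; wedge = 120.9463 − 116.0929 = 4.8534.
Welfare loss = ½ × 0.6741 × 4.8534 = $1.64 thousand.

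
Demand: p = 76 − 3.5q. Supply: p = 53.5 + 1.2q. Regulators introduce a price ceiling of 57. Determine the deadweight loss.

Competitive equilibrium: 76 − 3.5q = 53.5 + 1.2q → q* = 4.7872, p* = 59.2447.
At the ceiling p = 57, quantity supplied = (57 − 53.5)/1.2 = 2.9167.
Willingness to pay at q' = 2.9167: 76 − 3.5·2.9167 = 65.7916.
Δq = 4.7872 − 2.9167 = 1.8705; wedge = 65.7916 − 57 = 8.7916.
DWL = ½ × 1.8705 × 8.7916 = 8.22.

8.22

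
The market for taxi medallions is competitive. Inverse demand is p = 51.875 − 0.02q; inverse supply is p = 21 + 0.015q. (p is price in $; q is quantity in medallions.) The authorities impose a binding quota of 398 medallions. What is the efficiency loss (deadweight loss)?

$4101.90

Competitive equilibrium: 51.875 − 0.02q = 21 + 0.015q → q* = 882.1429, p* = 34.2321.
At q = 398: demand price = 51.875 − 0.02·398 = 43.915; supply price = 21 + 0.015·398 = 26.97.
Δq = 882.1429 − 398 = 484.1429; wedge = 43.915 − 26.97 = 16.945.
DWL = ½ × 484.1429 × 16.945 = $4101.90.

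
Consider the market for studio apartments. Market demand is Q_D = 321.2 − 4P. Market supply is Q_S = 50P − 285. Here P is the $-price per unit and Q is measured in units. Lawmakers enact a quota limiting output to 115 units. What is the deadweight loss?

In inverse form: demand P = 80.3 − 0.25Q, supply P = 5.7 + 0.02Q.
Competitive equilibrium: 80.3 − 0.25Q = 5.7 + 0.02Q → Q* = 276.2963, P* = 11.2259.
At Q = 115: demand price = 80.3 − 0.25·115 = 51.55; supply price = 5.7 + 0.02·115 = 8.
ΔQ = 276.2963 − 115 = 161.2963; wedge = 51.55 − 8 = 43.55.
The triangle = ½ × 161.2963 × 43.55 = $3512.23.

$3512.23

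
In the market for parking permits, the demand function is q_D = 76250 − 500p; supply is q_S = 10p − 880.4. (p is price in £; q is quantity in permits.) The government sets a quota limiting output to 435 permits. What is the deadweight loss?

In inverse form: demand p = 152.5 − 0.002q, supply p = 88.04 + 0.1q.
Competitive equilibrium: 152.5 − 0.002q = 88.04 + 0.1q → q* = 631.9608, p* = 151.2361.
At q = 435: demand price = 152.5 − 0.002·435 = 151.63; supply price = 88.04 + 0.1·435 = 131.54.
Δq = 631.9608 − 435 = 196.9608; wedge = 151.63 − 131.54 = 20.09.
Deadweight loss = ½ × 196.9608 × 20.09 = £1978.47.

£1978.47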